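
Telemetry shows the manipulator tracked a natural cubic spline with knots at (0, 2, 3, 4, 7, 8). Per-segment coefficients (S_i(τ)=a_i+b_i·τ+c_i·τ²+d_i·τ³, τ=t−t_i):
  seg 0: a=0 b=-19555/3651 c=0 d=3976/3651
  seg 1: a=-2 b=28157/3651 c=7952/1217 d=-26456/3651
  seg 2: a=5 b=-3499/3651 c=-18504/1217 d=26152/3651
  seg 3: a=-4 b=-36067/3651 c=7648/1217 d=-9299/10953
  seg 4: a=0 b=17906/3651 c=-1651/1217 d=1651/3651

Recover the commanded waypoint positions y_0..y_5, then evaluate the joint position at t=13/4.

y_0 = S_0(0) = a_0 = 0
y_1 = S_1(0) = a_1 = -2
y_2 = S_2(0) = a_2 = 5
y_3 = S_3(0) = a_3 = -4
y_4 = S_4(0) = a_4 = 0
y_5 = S_4(1) = 4
t_q=13/4 is in segment 2 (τ=1/4); S_2(τ)=38185/9736

y_0=0 y_1=-2 y_2=5 y_3=-4 y_4=0 y_5=4
S(13/4) = 38185/9736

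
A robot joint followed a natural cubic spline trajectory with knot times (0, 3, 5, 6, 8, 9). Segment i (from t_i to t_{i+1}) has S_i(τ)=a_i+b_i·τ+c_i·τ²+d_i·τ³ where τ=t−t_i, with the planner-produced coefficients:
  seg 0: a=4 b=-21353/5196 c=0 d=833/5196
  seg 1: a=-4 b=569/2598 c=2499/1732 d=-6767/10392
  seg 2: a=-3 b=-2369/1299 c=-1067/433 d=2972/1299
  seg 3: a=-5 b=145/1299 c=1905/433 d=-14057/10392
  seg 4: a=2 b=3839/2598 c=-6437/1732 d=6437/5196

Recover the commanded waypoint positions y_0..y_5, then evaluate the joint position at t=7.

y_0 = S_0(0) = a_0 = 4
y_1 = S_1(0) = a_1 = -4
y_2 = S_2(0) = a_2 = -3
y_3 = S_3(0) = a_3 = -5
y_4 = S_4(0) = a_4 = 2
y_5 = S_4(1) = 1
t_q=7 is in segment 3 (τ=1); S_3(τ)=-6379/3464

y_0=4 y_1=-4 y_2=-3 y_3=-5 y_4=2 y_5=1
S(7) = -6379/3464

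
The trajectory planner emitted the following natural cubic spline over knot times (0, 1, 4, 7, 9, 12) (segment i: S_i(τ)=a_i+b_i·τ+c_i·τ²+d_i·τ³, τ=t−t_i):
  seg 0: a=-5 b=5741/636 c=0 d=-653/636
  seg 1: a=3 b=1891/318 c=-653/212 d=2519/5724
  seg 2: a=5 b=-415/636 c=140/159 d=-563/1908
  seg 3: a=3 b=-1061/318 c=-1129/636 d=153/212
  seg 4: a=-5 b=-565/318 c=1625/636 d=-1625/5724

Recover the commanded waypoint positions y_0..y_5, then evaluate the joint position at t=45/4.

y_0=-5 y_1=3 y_2=5 y_3=3 y_4=-5 y_5=5
S(45/4) = 9545/13568

y_0 = S_0(0) = a_0 = -5
y_1 = S_1(0) = a_1 = 3
y_2 = S_2(0) = a_2 = 5
y_3 = S_3(0) = a_3 = 3
y_4 = S_4(0) = a_4 = -5
y_5 = S_4(3) = 5
t_q=45/4 is in segment 4 (τ=9/4); S_4(τ)=9545/13568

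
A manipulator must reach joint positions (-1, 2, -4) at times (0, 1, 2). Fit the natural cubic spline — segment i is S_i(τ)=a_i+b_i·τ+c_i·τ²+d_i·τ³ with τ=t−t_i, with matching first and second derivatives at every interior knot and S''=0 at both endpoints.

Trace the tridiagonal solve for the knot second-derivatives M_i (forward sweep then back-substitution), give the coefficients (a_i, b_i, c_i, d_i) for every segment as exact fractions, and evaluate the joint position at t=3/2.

Δ: Δ0=3, Δ1=-6
row 1: diag=4, rhs=-54; c'=1/4, d'=-27/2
back: M1=-27/2
M: M0=0, M1=-27/2, M2=0
seg 0: a=-1, c=M0/2=0, d=(M1−M0)/(6·1)=-9/4, b=Δ0−h0·(2M0+M1)/6=21/4
seg 1: a=2, c=M1/2=-27/4, d=(M2−M1)/(6·1)=9/4, b=Δ1−h1·(2M1+M2)/6=-3/2
t_q=3/2 → seg 1, τ=1/2; S=2+-3/2·τ+-27/4·τ²+9/4·τ³=-5/32

  seg 0: a=-1 b=21/4 c=0 d=-9/4
  seg 1: a=2 b=-3/2 c=-27/4 d=9/4
S(3/2) = -5/32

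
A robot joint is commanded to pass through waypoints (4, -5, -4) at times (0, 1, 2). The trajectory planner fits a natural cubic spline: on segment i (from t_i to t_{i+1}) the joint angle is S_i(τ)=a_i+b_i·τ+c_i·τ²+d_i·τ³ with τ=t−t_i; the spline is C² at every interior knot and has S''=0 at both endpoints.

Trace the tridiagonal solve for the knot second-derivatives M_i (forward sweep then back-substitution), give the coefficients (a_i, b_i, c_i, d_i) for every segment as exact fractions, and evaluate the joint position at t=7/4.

  seg 0: a=4 b=-23/2 c=0 d=5/2
  seg 1: a=-5 b=-4 c=15/2 d=-5/2
S(7/4) = -619/128

Δ: Δ0=-9, Δ1=1
row 1: diag=4, rhs=60; c'=1/4, d'=15
back: M1=15
M: M0=0, M1=15, M2=0
seg 0: a=4, c=M0/2=0, d=(M1−M0)/(6·1)=5/2, b=Δ0−h0·(2M0+M1)/6=-23/2
seg 1: a=-5, c=M1/2=15/2, d=(M2−M1)/(6·1)=-5/2, b=Δ1−h1·(2M1+M2)/6=-4
t_q=7/4 → seg 1, τ=3/4; S=-5+-4·τ+15/2·τ²+-5/2·τ³=-619/128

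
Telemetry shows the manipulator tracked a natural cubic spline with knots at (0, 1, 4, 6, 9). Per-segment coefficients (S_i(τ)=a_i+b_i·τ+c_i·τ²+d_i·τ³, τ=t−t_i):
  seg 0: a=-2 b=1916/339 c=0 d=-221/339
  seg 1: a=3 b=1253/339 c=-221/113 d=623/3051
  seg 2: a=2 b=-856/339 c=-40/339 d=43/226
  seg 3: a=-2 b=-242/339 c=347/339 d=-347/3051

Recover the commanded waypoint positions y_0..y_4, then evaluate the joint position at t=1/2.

y_0 = S_0(0) = a_0 = -2
y_1 = S_1(0) = a_1 = 3
y_2 = S_2(0) = a_2 = 2
y_3 = S_3(0) = a_3 = -2
y_4 = S_3(3) = 2
t_q=1/2 is in segment 0 (τ=1/2); S_0(τ)=673/904

y_0=-2 y_1=3 y_2=2 y_3=-2 y_4=2
S(1/2) = 673/904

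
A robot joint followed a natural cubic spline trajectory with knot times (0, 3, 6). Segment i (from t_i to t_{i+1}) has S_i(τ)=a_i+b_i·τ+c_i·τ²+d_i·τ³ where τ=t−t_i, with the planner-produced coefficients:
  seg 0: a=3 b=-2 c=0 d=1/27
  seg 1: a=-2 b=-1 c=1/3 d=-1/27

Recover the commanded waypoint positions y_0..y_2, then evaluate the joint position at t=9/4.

y_0=3 y_1=-2 y_2=-3
S(9/4) = -69/64

y_0 = S_0(0) = a_0 = 3
y_1 = S_1(0) = a_1 = -2
y_2 = S_1(3) = -3
t_q=9/4 is in segment 0 (τ=9/4); S_0(τ)=-69/64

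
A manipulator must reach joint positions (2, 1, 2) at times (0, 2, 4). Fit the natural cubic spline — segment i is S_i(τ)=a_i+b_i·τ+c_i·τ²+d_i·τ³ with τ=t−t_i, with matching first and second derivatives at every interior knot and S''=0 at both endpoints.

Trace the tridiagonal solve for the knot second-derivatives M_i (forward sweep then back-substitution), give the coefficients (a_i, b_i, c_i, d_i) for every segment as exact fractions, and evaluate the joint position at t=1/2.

Δ: Δ0=-1/2, Δ1=1/2
row 1: diag=8, rhs=6; c'=1/4, d'=3/4
back: M1=3/4
M: M0=0, M1=3/4, M2=0
seg 0: a=2, c=M0/2=0, d=(M1−M0)/(6·2)=1/16, b=Δ0−h0·(2M0+M1)/6=-3/4
seg 1: a=1, c=M1/2=3/8, d=(M2−M1)/(6·2)=-1/16, b=Δ1−h1·(2M1+M2)/6=0
t_q=1/2 → seg 0, τ=1/2; S=2+-3/4·τ+0·τ²+1/16·τ³=209/128

  seg 0: a=2 b=-3/4 c=0 d=1/16
  seg 1: a=1 b=0 c=3/8 d=-1/16
S(1/2) = 209/128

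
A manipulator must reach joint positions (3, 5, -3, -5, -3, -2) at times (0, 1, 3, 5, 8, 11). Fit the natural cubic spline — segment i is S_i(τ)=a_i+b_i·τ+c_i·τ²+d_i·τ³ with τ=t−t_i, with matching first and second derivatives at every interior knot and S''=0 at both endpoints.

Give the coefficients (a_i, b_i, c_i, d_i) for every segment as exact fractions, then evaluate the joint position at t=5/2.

Δ: Δ0=2, Δ1=-4, Δ2=-1, Δ3=2/3, Δ4=1/3
row 1: diag=6, rhs=-36; c'=1/3, d'=-6
row 2: denom=8−2·1/3=22/3; d'=(18−2·-6)/(22/3)=45/11
row 3: denom=10−2·3/11=104/11; d'=(10−2·45/11)/(104/11)=5/26
row 4: denom=12−3·33/104=1149/104; d'=(-2−3·5/26)/(1149/104)=-268/1149
back: M4=-268/1149
back: M3=5/26−33/104·-268/1149=102/383
back: M2=45/11−3/11·102/383=1539/383
back: M1=-6−1/3·1539/383=-2811/383
M: M0=0, M1=-2811/383, M2=1539/383, M3=102/383, M4=-268/1149, M5=0
seg 0: a=3, c=M0/2=0, d=(M1−M0)/(6·1)=-937/766, b=Δ0−h0·(2M0+M1)/6=2469/766
seg 1: a=5, c=M1/2=-2811/766, d=(M2−M1)/(6·2)=725/766, b=Δ1−h1·(2M1+M2)/6=-171/383
seg 2: a=-3, c=M2/2=1539/766, d=(M3−M2)/(6·2)=-479/1532, b=Δ2−h2·(2M2+M3)/6=-1443/383
seg 3: a=-5, c=M3/2=51/383, d=(M4−M3)/(6·3)=-287/10341, b=Δ3−h3·(2M3+M4)/6=198/383
seg 4: a=-3, c=M4/2=-134/1149, d=(M5−M4)/(6·3)=134/10341, b=Δ4−h4·(2M4+M5)/6=217/383
t_q=5/2 → seg 1, τ=3/2; S=5+-171/383·τ+-2811/766·τ²+725/766·τ³=-4487/6128

  seg 0: a=3 b=2469/766 c=0 d=-937/766
  seg 1: a=5 b=-171/383 c=-2811/766 d=725/766
  seg 2: a=-3 b=-1443/383 c=1539/766 d=-479/1532
  seg 3: a=-5 b=198/383 c=51/383 d=-287/10341
  seg 4: a=-3 b=217/383 c=-134/1149 d=134/10341
S(5/2) = -4487/6128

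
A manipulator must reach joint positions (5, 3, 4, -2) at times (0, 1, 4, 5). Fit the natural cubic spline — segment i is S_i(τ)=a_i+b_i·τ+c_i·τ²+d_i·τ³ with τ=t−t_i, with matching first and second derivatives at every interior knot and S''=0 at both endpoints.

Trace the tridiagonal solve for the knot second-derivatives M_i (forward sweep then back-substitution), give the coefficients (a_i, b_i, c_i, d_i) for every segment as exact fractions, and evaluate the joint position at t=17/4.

Δ: Δ0=-2, Δ1=1/3, Δ2=-6
row 1: diag=8, rhs=14; c'=3/8, d'=7/4
row 2: denom=8−3·3/8=55/8; d'=(-38−3·7/4)/(55/8)=-346/55
back: M2=-346/55
back: M1=7/4−3/8·-346/55=226/55
M: M0=0, M1=226/55, M2=-346/55, M3=0
seg 0: a=5, c=M0/2=0, d=(M1−M0)/(6·1)=113/165, b=Δ0−h0·(2M0+M1)/6=-443/165
seg 1: a=3, c=M1/2=113/55, d=(M2−M1)/(6·3)=-26/45, b=Δ1−h1·(2M1+M2)/6=-104/165
seg 2: a=4, c=M2/2=-173/55, d=(M3−M2)/(6·1)=173/165, b=Δ2−h2·(2M2+M3)/6=-644/165
t_q=17/4 → seg 2, τ=1/4; S=4+-644/165·τ+-173/55·τ²+173/165·τ³=10011/3520

  seg 0: a=5 b=-443/165 c=0 d=113/165
  seg 1: a=3 b=-104/165 c=113/55 d=-26/45
  seg 2: a=4 b=-644/165 c=-173/55 d=173/165
S(17/4) = 10011/3520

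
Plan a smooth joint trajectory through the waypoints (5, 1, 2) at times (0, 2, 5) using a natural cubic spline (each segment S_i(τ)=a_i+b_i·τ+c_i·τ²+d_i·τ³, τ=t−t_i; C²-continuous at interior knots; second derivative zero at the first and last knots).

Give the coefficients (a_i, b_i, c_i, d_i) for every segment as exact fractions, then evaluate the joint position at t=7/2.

Δ: Δ0=-2, Δ1=1/3
row 1: diag=10, rhs=14; c'=3/10, d'=7/5
back: M1=7/5
M: M0=0, M1=7/5, M2=0
seg 0: a=5, c=M0/2=0, d=(M1−M0)/(6·2)=7/60, b=Δ0−h0·(2M0+M1)/6=-37/15
seg 1: a=1, c=M1/2=7/10, d=(M2−M1)/(6·3)=-7/90, b=Δ1−h1·(2M1+M2)/6=-16/15
t_q=7/2 → seg 1, τ=3/2; S=1+-16/15·τ+7/10·τ²+-7/90·τ³=57/80

  seg 0: a=5 b=-37/15 c=0 d=7/60
  seg 1: a=1 b=-16/15 c=7/10 d=-7/90
S(7/2) = 57/80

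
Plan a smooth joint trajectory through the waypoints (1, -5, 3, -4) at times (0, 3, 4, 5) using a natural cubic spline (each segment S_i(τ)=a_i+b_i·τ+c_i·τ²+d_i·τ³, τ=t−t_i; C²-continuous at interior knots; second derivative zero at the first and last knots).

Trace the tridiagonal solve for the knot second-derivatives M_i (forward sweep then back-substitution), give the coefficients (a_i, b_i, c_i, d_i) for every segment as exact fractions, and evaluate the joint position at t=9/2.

  seg 0: a=1 b=-227/31 c=0 d=55/93
  seg 1: a=-5 b=268/31 c=165/31 d=-185/31
  seg 2: a=3 b=43/31 c=-390/31 d=130/31
S(9/2) = 133/124

Δ: Δ0=-2, Δ1=8, Δ2=-7
row 1: diag=8, rhs=60; c'=1/8, d'=15/2
row 2: denom=4−1·1/8=31/8; d'=(-90−1·15/2)/(31/8)=-780/31
back: M2=-780/31
back: M1=15/2−1/8·-780/31=330/31
M: M0=0, M1=330/31, M2=-780/31, M3=0
seg 0: a=1, c=M0/2=0, d=(M1−M0)/(6·3)=55/93, b=Δ0−h0·(2M0+M1)/6=-227/31
seg 1: a=-5, c=M1/2=165/31, d=(M2−M1)/(6·1)=-185/31, b=Δ1−h1·(2M1+M2)/6=268/31
seg 2: a=3, c=M2/2=-390/31, d=(M3−M2)/(6·1)=130/31, b=Δ2−h2·(2M2+M3)/6=43/31
t_q=9/2 → seg 2, τ=1/2; S=3+43/31·τ+-390/31·τ²+130/31·τ³=133/124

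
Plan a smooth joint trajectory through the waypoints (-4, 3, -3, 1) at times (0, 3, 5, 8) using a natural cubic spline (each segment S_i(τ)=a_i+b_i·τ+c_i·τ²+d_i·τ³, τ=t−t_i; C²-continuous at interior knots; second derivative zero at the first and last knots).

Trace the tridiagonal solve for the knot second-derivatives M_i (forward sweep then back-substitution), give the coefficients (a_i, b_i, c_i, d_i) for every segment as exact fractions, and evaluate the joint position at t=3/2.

Δ: Δ0=7/3, Δ1=-3, Δ2=4/3
row 1: diag=10, rhs=-32; c'=1/5, d'=-16/5
row 2: denom=10−2·1/5=48/5; d'=(26−2·-16/5)/(48/5)=27/8
back: M2=27/8
back: M1=-16/5−1/5·27/8=-31/8
M: M0=0, M1=-31/8, M2=27/8, M3=0
seg 0: a=-4, c=M0/2=0, d=(M1−M0)/(6·3)=-31/144, b=Δ0−h0·(2M0+M1)/6=205/48
seg 1: a=3, c=M1/2=-31/16, d=(M2−M1)/(6·2)=29/48, b=Δ1−h1·(2M1+M2)/6=-37/24
seg 2: a=-3, c=M2/2=27/16, d=(M3−M2)/(6·3)=-3/16, b=Δ2−h2·(2M2+M3)/6=-49/24
t_q=3/2 → seg 0, τ=3/2; S=-4+205/48·τ+0·τ²+-31/144·τ³=215/128

  seg 0: a=-4 b=205/48 c=0 d=-31/144
  seg 1: a=3 b=-37/24 c=-31/16 d=29/48
  seg 2: a=-3 b=-49/24 c=27/16 d=-3/16
S(3/2) = 215/128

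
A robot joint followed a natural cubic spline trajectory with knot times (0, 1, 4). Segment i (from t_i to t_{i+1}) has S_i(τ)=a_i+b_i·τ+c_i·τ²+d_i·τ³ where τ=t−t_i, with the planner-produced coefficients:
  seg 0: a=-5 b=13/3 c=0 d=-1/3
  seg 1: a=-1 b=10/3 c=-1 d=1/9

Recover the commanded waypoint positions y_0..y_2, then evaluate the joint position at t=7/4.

y_0=-5 y_1=-1 y_2=3
S(7/4) = 63/64

y_0 = S_0(0) = a_0 = -5
y_1 = S_1(0) = a_1 = -1
y_2 = S_1(3) = 3
t_q=7/4 is in segment 1 (τ=3/4); S_1(τ)=63/64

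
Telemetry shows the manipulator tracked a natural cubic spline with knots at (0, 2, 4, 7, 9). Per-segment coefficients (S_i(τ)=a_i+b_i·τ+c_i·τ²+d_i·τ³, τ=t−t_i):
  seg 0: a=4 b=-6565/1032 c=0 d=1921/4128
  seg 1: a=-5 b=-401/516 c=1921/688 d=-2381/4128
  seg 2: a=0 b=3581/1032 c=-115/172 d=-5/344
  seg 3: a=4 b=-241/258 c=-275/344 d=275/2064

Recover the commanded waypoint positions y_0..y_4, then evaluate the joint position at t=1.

y_0 = S_0(0) = a_0 = 4
y_1 = S_1(0) = a_1 = -5
y_2 = S_2(0) = a_2 = 0
y_3 = S_3(0) = a_3 = 4
y_4 = S_3(2) = 0
t_q=1 is in segment 0 (τ=1); S_0(τ)=-2609/1376

y_0=4 y_1=-5 y_2=0 y_3=4 y_4=0
S(1) = -2609/1376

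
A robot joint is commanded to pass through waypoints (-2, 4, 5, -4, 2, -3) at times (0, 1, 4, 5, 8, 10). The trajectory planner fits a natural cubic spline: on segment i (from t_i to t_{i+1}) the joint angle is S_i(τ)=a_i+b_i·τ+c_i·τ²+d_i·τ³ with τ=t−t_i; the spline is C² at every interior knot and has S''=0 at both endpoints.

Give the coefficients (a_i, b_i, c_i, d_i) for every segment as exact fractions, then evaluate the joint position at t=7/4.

Δ: Δ0=6, Δ1=1/3, Δ2=-9, Δ3=2, Δ4=-5/2
row 1: diag=8, rhs=-34; c'=3/8, d'=-17/4
row 2: denom=8−3·3/8=55/8; d'=(-56−3·-17/4)/(55/8)=-346/55
row 3: denom=8−1·8/55=432/55; d'=(66−1·-346/55)/(432/55)=497/54
row 4: denom=10−3·55/144=425/48; d'=(-27−3·497/54)/(425/48)=-7864/1275
back: M4=-7864/1275
back: M3=497/54−55/144·-7864/1275=8843/765
back: M2=-346/55−8/55·8843/765=-30494/3825
back: M1=-17/4−3/8·-30494/3825=-1607/1275
M: M0=0, M1=-1607/1275, M2=-30494/3825, M3=8843/765, M4=-7864/1275, M5=0
seg 0: a=-2, c=M0/2=0, d=(M1−M0)/(6·1)=-1607/7650, b=Δ0−h0·(2M0+M1)/6=47507/7650
seg 1: a=4, c=M1/2=-1607/2550, d=(M2−M1)/(6·3)=-25673/68850, b=Δ1−h1·(2M1+M2)/6=21343/3825
seg 2: a=5, c=M2/2=-15247/3825, d=(M3−M2)/(6·1)=2767/850, b=Δ2−h2·(2M2+M3)/6=-63259/7650
seg 3: a=-4, c=M3/2=8843/1530, d=(M4−M3)/(6·3)=-67807/68850, b=Δ3−h3·(2M3+M4)/6=-1457/225
seg 4: a=2, c=M4/2=-3932/1275, d=(M5−M4)/(6·2)=1966/3825, b=Δ4−h4·(2M4+M5)/6=12331/7650
t_q=7/4 → seg 1, τ=3/4; S=4+21343/3825·τ+-1607/2550·τ²+-25673/68850·τ³=417417/54400

  seg 0: a=-2 b=47507/7650 c=0 d=-1607/7650
  seg 1: a=4 b=21343/3825 c=-1607/2550 d=-25673/68850
  seg 2: a=5 b=-63259/7650 c=-15247/3825 d=2767/850
  seg 3: a=-4 b=-1457/225 c=8843/1530 d=-67807/68850
  seg 4: a=2 b=12331/7650 c=-3932/1275 d=1966/3825
S(7/4) = 417417/54400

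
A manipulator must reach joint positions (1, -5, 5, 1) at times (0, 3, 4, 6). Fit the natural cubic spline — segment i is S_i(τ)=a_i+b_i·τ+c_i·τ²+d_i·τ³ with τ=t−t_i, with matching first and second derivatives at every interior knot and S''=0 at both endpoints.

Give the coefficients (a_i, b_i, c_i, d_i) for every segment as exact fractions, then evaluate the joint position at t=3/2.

  seg 0: a=1 b=-346/47 c=0 d=28/47
  seg 1: a=-5 b=410/47 c=252/47 d=-192/47
  seg 2: a=5 b=338/47 c=-324/47 d=54/47
S(3/2) = -755/94

Δ: Δ0=-2, Δ1=10, Δ2=-2
row 1: diag=8, rhs=72; c'=1/8, d'=9
row 2: denom=6−1·1/8=47/8; d'=(-72−1·9)/(47/8)=-648/47
back: M2=-648/47
back: M1=9−1/8·-648/47=504/47
M: M0=0, M1=504/47, M2=-648/47, M3=0
seg 0: a=1, c=M0/2=0, d=(M1−M0)/(6·3)=28/47, b=Δ0−h0·(2M0+M1)/6=-346/47
seg 1: a=-5, c=M1/2=252/47, d=(M2−M1)/(6·1)=-192/47, b=Δ1−h1·(2M1+M2)/6=410/47
seg 2: a=5, c=M2/2=-324/47, d=(M3−M2)/(6·2)=54/47, b=Δ2−h2·(2M2+M3)/6=338/47
t_q=3/2 → seg 0, τ=3/2; S=1+-346/47·τ+0·τ²+28/47·τ³=-755/94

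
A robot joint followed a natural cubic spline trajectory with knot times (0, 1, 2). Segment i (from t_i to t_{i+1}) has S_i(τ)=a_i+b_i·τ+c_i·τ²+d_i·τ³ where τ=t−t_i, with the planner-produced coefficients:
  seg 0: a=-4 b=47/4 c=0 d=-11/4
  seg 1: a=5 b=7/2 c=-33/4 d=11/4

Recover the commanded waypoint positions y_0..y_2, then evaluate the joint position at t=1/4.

y_0 = S_0(0) = a_0 = -4
y_1 = S_1(0) = a_1 = 5
y_2 = S_1(1) = 3
t_q=1/4 is in segment 0 (τ=1/4); S_0(τ)=-283/256

y_0=-4 y_1=5 y_2=3
S(1/4) = -283/256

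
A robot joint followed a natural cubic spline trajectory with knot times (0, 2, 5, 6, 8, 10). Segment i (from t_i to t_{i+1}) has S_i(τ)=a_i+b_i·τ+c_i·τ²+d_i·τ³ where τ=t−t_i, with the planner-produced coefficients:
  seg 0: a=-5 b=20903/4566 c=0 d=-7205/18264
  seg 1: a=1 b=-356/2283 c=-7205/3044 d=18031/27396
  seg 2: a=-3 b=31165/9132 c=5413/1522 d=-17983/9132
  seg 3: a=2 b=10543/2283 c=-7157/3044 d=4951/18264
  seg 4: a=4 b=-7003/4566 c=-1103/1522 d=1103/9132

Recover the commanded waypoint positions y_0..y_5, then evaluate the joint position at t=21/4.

y_0 = S_0(0) = a_0 = -5
y_1 = S_1(0) = a_1 = 1
y_2 = S_2(0) = a_2 = -3
y_3 = S_3(0) = a_3 = 2
y_4 = S_4(0) = a_4 = 4
y_5 = S_4(2) = -1
t_q=21/4 is in segment 2 (τ=1/4); S_2(τ)=-380925/194816

y_0=-5 y_1=1 y_2=-3 y_3=2 y_4=4 y_5=-1
S(21/4) = -380925/194816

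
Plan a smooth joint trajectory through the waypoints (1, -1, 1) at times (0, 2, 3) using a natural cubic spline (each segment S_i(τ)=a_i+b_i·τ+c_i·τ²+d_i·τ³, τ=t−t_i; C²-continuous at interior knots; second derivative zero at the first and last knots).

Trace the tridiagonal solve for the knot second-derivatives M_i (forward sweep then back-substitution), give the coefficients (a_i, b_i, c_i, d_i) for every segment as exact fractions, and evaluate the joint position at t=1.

  seg 0: a=1 b=-2 c=0 d=1/4
  seg 1: a=-1 b=1 c=3/2 d=-1/2
S(1) = -3/4

Δ: Δ0=-1, Δ1=2
row 1: diag=6, rhs=18; c'=1/6, d'=3
back: M1=3
M: M0=0, M1=3, M2=0
seg 0: a=1, c=M0/2=0, d=(M1−M0)/(6·2)=1/4, b=Δ0−h0·(2M0+M1)/6=-2
seg 1: a=-1, c=M1/2=3/2, d=(M2−M1)/(6·1)=-1/2, b=Δ1−h1·(2M1+M2)/6=1
t_q=1 → seg 0, τ=1; S=1+-2·τ+0·τ²+1/4·τ³=-3/4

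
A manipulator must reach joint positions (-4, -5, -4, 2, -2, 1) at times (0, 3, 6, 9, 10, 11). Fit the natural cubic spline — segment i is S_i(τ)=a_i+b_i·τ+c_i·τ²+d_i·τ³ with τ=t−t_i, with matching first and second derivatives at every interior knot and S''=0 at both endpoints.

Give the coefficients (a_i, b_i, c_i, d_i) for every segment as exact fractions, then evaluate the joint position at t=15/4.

Δ: Δ0=-1/3, Δ1=1/3, Δ2=2, Δ3=-4, Δ4=3
row 1: diag=12, rhs=4; c'=1/4, d'=1/3
row 2: denom=12−3·1/4=45/4; d'=(10−3·1/3)/(45/4)=4/5
row 3: denom=8−3·4/15=36/5; d'=(-36−3·4/5)/(36/5)=-16/3
row 4: denom=4−1·5/36=139/36; d'=(42−1·-16/3)/(139/36)=1704/139
back: M4=1704/139
back: M3=-16/3−5/36·1704/139=-978/139
back: M2=4/5−4/15·-978/139=372/139
back: M1=1/3−1/4·372/139=-140/417
M: M0=0, M1=-140/417, M2=372/139, M3=-978/139, M4=1704/139, M5=0
seg 0: a=-4, c=M0/2=0, d=(M1−M0)/(6·3)=-70/3753, b=Δ0−h0·(2M0+M1)/6=-23/139
seg 1: a=-5, c=M1/2=-70/417, d=(M2−M1)/(6·3)=628/3753, b=Δ1−h1·(2M1+M2)/6=-93/139
seg 2: a=-4, c=M2/2=186/139, d=(M3−M2)/(6·3)=-75/139, b=Δ2−h2·(2M2+M3)/6=395/139
seg 3: a=2, c=M3/2=-489/139, d=(M4−M3)/(6·1)=447/139, b=Δ3−h3·(2M3+M4)/6=-514/139
seg 4: a=-2, c=M4/2=852/139, d=(M5−M4)/(6·1)=-284/139, b=Δ4−h4·(2M4+M5)/6=-151/139
t_q=15/4 → seg 1, τ=3/4; S=-5+-93/139·τ+-70/417·τ²+628/3753·τ³=-12289/2224

  seg 0: a=-4 b=-23/139 c=0 d=-70/3753
  seg 1: a=-5 b=-93/139 c=-70/417 d=628/3753
  seg 2: a=-4 b=395/139 c=186/139 d=-75/139
  seg 3: a=2 b=-514/139 c=-489/139 d=447/139
  seg 4: a=-2 b=-151/139 c=852/139 d=-284/139
S(15/4) = -12289/2224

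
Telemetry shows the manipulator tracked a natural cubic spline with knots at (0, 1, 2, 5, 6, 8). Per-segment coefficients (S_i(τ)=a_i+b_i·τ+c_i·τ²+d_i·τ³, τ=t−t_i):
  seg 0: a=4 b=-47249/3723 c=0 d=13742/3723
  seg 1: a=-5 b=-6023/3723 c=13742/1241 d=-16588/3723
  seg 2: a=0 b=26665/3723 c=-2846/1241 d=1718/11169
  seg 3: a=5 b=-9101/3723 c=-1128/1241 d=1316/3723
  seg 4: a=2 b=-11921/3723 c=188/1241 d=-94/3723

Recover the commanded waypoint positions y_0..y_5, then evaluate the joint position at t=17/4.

y_0=4 y_1=-5 y_2=0 y_3=5 y_4=2 y_5=-4
S(17/4) = 248487/39712

y_0 = S_0(0) = a_0 = 4
y_1 = S_1(0) = a_1 = -5
y_2 = S_2(0) = a_2 = 0
y_3 = S_3(0) = a_3 = 5
y_4 = S_4(0) = a_4 = 2
y_5 = S_4(2) = -4
t_q=17/4 is in segment 2 (τ=9/4); S_2(τ)=248487/39712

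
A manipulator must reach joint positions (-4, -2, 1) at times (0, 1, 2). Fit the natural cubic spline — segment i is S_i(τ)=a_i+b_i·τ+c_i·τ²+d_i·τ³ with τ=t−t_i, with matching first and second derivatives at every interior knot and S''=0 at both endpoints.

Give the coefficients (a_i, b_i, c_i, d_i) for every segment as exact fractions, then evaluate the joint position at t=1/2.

Δ: Δ0=2, Δ1=3
row 1: diag=4, rhs=6; c'=1/4, d'=3/2
back: M1=3/2
M: M0=0, M1=3/2, M2=0
seg 0: a=-4, c=M0/2=0, d=(M1−M0)/(6·1)=1/4, b=Δ0−h0·(2M0+M1)/6=7/4
seg 1: a=-2, c=M1/2=3/4, d=(M2−M1)/(6·1)=-1/4, b=Δ1−h1·(2M1+M2)/6=5/2
t_q=1/2 → seg 0, τ=1/2; S=-4+7/4·τ+0·τ²+1/4·τ³=-99/32

  seg 0: a=-4 b=7/4 c=0 d=1/4
  seg 1: a=-2 b=5/2 c=3/4 d=-1/4
S(1/2) = -99/32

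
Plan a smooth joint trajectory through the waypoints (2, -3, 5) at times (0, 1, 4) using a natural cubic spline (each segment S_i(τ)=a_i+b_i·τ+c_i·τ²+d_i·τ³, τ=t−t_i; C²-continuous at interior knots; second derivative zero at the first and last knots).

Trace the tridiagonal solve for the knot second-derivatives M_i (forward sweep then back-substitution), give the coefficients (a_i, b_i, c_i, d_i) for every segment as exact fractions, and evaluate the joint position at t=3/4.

  seg 0: a=2 b=-143/24 c=0 d=23/24
  seg 1: a=-3 b=-37/12 c=23/8 d=-23/72
S(3/4) = -1057/512

Δ: Δ0=-5, Δ1=8/3
row 1: diag=8, rhs=46; c'=3/8, d'=23/4
back: M1=23/4
M: M0=0, M1=23/4, M2=0
seg 0: a=2, c=M0/2=0, d=(M1−M0)/(6·1)=23/24, b=Δ0−h0·(2M0+M1)/6=-143/24
seg 1: a=-3, c=M1/2=23/8, d=(M2−M1)/(6·3)=-23/72, b=Δ1−h1·(2M1+M2)/6=-37/12
t_q=3/4 → seg 0, τ=3/4; S=2+-143/24·τ+0·τ²+23/24·τ³=-1057/512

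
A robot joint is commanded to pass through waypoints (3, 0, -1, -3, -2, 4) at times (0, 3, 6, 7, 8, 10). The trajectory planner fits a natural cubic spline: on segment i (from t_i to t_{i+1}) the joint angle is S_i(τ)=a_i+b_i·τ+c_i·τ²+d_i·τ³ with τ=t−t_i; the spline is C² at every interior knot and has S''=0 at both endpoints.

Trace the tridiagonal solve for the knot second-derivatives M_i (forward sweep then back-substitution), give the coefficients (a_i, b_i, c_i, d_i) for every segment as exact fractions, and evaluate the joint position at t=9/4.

Δ: Δ0=-1, Δ1=-1/3, Δ2=-2, Δ3=1, Δ4=3
row 1: diag=12, rhs=4; c'=1/4, d'=1/3
row 2: denom=8−3·1/4=29/4; d'=(-10−3·1/3)/(29/4)=-44/29
row 3: denom=4−1·4/29=112/29; d'=(18−1·-44/29)/(112/29)=283/56
row 4: denom=6−1·29/112=643/112; d'=(12−1·283/56)/(643/112)=778/643
back: M4=778/643
back: M3=283/56−29/112·778/643=3048/643
back: M2=-44/29−4/29·3048/643=-1396/643
back: M1=1/3−1/4·-1396/643=1690/1929
M: M0=0, M1=1690/1929, M2=-1396/643, M3=3048/643, M4=778/643, M5=0
seg 0: a=3, c=M0/2=0, d=(M1−M0)/(6·3)=845/17361, b=Δ0−h0·(2M0+M1)/6=-2774/1929
seg 1: a=0, c=M1/2=845/1929, d=(M2−M1)/(6·3)=-2939/17361, b=Δ1−h1·(2M1+M2)/6=-239/1929
seg 2: a=-1, c=M2/2=-698/643, d=(M3−M2)/(6·1)=2222/1929, b=Δ2−h2·(2M2+M3)/6=-3986/1929
seg 3: a=-3, c=M3/2=1524/643, d=(M4−M3)/(6·1)=-1135/1929, b=Δ3−h3·(2M3+M4)/6=-1508/1929
seg 4: a=-2, c=M4/2=389/643, d=(M5−M4)/(6·2)=-389/3858, b=Δ4−h4·(2M4+M5)/6=4231/1929
t_q=9/4 → seg 0, τ=9/4; S=3+-2774/1929·τ+0·τ²+845/17361·τ³=13119/41152

  seg 0: a=3 b=-2774/1929 c=0 d=845/17361
  seg 1: a=0 b=-239/1929 c=845/1929 d=-2939/17361
  seg 2: a=-1 b=-3986/1929 c=-698/643 d=2222/1929
  seg 3: a=-3 b=-1508/1929 c=1524/643 d=-1135/1929
  seg 4: a=-2 b=4231/1929 c=389/643 d=-389/3858
S(9/4) = 13119/41152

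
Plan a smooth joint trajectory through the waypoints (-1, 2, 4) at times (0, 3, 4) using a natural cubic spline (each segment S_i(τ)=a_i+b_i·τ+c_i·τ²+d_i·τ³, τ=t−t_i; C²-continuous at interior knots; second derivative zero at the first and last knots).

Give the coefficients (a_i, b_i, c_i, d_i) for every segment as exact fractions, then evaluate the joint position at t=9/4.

Δ: Δ0=1, Δ1=2
row 1: diag=8, rhs=6; c'=1/8, d'=3/4
back: M1=3/4
M: M0=0, M1=3/4, M2=0
seg 0: a=-1, c=M0/2=0, d=(M1−M0)/(6·3)=1/24, b=Δ0−h0·(2M0+M1)/6=5/8
seg 1: a=2, c=M1/2=3/8, d=(M2−M1)/(6·1)=-1/8, b=Δ1−h1·(2M1+M2)/6=7/4
t_q=9/4 → seg 0, τ=9/4; S=-1+5/8·τ+0·τ²+1/24·τ³=451/512

  seg 0: a=-1 b=5/8 c=0 d=1/24
  seg 1: a=2 b=7/4 c=3/8 d=-1/8
S(9/4) = 451/512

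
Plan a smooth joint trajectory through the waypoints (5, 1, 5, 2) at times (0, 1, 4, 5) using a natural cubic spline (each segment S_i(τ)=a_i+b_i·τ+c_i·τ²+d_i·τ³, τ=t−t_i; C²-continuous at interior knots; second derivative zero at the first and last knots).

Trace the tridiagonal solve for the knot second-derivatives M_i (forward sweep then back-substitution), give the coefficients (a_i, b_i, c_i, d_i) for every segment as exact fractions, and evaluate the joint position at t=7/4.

  seg 0: a=5 b=-827/165 c=0 d=167/165
  seg 1: a=1 b=-326/165 c=167/55 d=-29/45
  seg 2: a=5 b=-191/165 c=-152/55 d=152/165
S(7/4) = 3359/3520

Δ: Δ0=-4, Δ1=4/3, Δ2=-3
row 1: diag=8, rhs=32; c'=3/8, d'=4
row 2: denom=8−3·3/8=55/8; d'=(-26−3·4)/(55/8)=-304/55
back: M2=-304/55
back: M1=4−3/8·-304/55=334/55
M: M0=0, M1=334/55, M2=-304/55, M3=0
seg 0: a=5, c=M0/2=0, d=(M1−M0)/(6·1)=167/165, b=Δ0−h0·(2M0+M1)/6=-827/165
seg 1: a=1, c=M1/2=167/55, d=(M2−M1)/(6·3)=-29/45, b=Δ1−h1·(2M1+M2)/6=-326/165
seg 2: a=5, c=M2/2=-152/55, d=(M3−M2)/(6·1)=152/165, b=Δ2−h2·(2M2+M3)/6=-191/165
t_q=7/4 → seg 1, τ=3/4; S=1+-326/165·τ+167/55·τ²+-29/45·τ³=3359/3520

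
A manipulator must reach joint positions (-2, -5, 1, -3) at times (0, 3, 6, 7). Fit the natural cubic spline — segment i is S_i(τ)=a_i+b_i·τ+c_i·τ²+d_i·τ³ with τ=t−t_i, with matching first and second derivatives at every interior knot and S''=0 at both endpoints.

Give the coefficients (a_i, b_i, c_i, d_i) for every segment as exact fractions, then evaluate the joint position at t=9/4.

Δ: Δ0=-1, Δ1=2, Δ2=-4
row 1: diag=12, rhs=18; c'=1/4, d'=3/2
row 2: denom=8−3·1/4=29/4; d'=(-36−3·3/2)/(29/4)=-162/29
back: M2=-162/29
back: M1=3/2−1/4·-162/29=84/29
M: M0=0, M1=84/29, M2=-162/29, M3=0
seg 0: a=-2, c=M0/2=0, d=(M1−M0)/(6·3)=14/87, b=Δ0−h0·(2M0+M1)/6=-71/29
seg 1: a=-5, c=M1/2=42/29, d=(M2−M1)/(6·3)=-41/87, b=Δ1−h1·(2M1+M2)/6=55/29
seg 2: a=1, c=M2/2=-81/29, d=(M3−M2)/(6·1)=27/29, b=Δ2−h2·(2M2+M3)/6=-62/29
t_q=9/4 → seg 0, τ=9/4; S=-2+-71/29·τ+0·τ²+14/87·τ³=-5267/928

  seg 0: a=-2 b=-71/29 c=0 d=14/87
  seg 1: a=-5 b=55/29 c=42/29 d=-41/87
  seg 2: a=1 b=-62/29 c=-81/29 d=27/29
S(9/4) = -5267/928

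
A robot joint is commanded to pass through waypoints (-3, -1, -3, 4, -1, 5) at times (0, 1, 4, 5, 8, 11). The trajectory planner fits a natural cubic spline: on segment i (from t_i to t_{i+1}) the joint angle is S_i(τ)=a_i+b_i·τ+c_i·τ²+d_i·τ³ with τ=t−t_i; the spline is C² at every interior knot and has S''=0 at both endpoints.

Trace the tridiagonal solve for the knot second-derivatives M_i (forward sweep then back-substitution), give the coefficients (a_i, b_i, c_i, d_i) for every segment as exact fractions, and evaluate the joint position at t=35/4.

  seg 0: a=-3 b=4516/1563 c=0 d=-1390/1563
  seg 1: a=-1 b=346/1563 c=-1390/521 d=11122/14067
  seg 2: a=-3 b=8692/1563 c=6952/1563 d=-4703/1563
  seg 3: a=4 b=2829/521 c=-7157/1563 d=10379/14067
  seg 4: a=-1 b=-1106/521 c=1074/521 d=-358/1563
S(35/4) = -25495/16672

Δ: Δ0=2, Δ1=-2/3, Δ2=7, Δ3=-5/3, Δ4=2
row 1: diag=8, rhs=-16; c'=3/8, d'=-2
row 2: denom=8−3·3/8=55/8; d'=(46−3·-2)/(55/8)=416/55
row 3: denom=8−1·8/55=432/55; d'=(-52−1·416/55)/(432/55)=-91/12
row 4: denom=12−3·55/144=521/48; d'=(22−3·-91/12)/(521/48)=2148/521
back: M4=2148/521
back: M3=-91/12−55/144·2148/521=-14314/1563
back: M2=416/55−8/55·-14314/1563=13904/1563
back: M1=-2−3/8·13904/1563=-2780/521
M: M0=0, M1=-2780/521, M2=13904/1563, M3=-14314/1563, M4=2148/521, M5=0
seg 0: a=-3, c=M0/2=0, d=(M1−M0)/(6·1)=-1390/1563, b=Δ0−h0·(2M0+M1)/6=4516/1563
seg 1: a=-1, c=M1/2=-1390/521, d=(M2−M1)/(6·3)=11122/14067, b=Δ1−h1·(2M1+M2)/6=346/1563
seg 2: a=-3, c=M2/2=6952/1563, d=(M3−M2)/(6·1)=-4703/1563, b=Δ2−h2·(2M2+M3)/6=8692/1563
seg 3: a=4, c=M3/2=-7157/1563, d=(M4−M3)/(6·3)=10379/14067, b=Δ3−h3·(2M3+M4)/6=2829/521
seg 4: a=-1, c=M4/2=1074/521, d=(M5−M4)/(6·3)=-358/1563, b=Δ4−h4·(2M4+M5)/6=-1106/521
t_q=35/4 → seg 4, τ=3/4; S=-1+-1106/521·τ+1074/521·τ²+-358/1563·τ³=-25495/16672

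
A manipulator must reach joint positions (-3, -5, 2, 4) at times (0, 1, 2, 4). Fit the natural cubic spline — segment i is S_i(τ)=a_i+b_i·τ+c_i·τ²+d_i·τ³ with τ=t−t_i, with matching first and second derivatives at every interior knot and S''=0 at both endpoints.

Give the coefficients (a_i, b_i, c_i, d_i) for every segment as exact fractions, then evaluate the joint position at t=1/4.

  seg 0: a=-3 b=-106/23 c=0 d=60/23
  seg 1: a=-5 b=74/23 c=180/23 d=-93/23
  seg 2: a=2 b=155/23 c=-99/23 d=33/46
S(1/4) = -1513/368

Δ: Δ0=-2, Δ1=7, Δ2=1
row 1: diag=4, rhs=54; c'=1/4, d'=27/2
row 2: denom=6−1·1/4=23/4; d'=(-36−1·27/2)/(23/4)=-198/23
back: M2=-198/23
back: M1=27/2−1/4·-198/23=360/23
M: M0=0, M1=360/23, M2=-198/23, M3=0
seg 0: a=-3, c=M0/2=0, d=(M1−M0)/(6·1)=60/23, b=Δ0−h0·(2M0+M1)/6=-106/23
seg 1: a=-5, c=M1/2=180/23, d=(M2−M1)/(6·1)=-93/23, b=Δ1−h1·(2M1+M2)/6=74/23
seg 2: a=2, c=M2/2=-99/23, d=(M3−M2)/(6·2)=33/46, b=Δ2−h2·(2M2+M3)/6=155/23
t_q=1/4 → seg 0, τ=1/4; S=-3+-106/23·τ+0·τ²+60/23·τ³=-1513/368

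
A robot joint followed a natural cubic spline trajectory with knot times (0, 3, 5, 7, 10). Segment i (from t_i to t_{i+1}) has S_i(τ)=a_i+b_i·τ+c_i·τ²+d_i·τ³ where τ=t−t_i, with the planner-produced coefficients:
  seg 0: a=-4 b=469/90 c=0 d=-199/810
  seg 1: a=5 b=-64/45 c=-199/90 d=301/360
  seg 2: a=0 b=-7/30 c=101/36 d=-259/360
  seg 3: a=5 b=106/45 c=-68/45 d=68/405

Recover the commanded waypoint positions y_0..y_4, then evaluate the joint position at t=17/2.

y_0 = S_0(0) = a_0 = -4
y_1 = S_1(0) = a_1 = 5
y_2 = S_2(0) = a_2 = 0
y_3 = S_3(0) = a_3 = 5
y_4 = S_3(3) = 3
t_q=17/2 is in segment 3 (τ=3/2); S_3(τ)=57/10

y_0=-4 y_1=5 y_2=0 y_3=5 y_4=3
S(17/2) = 57/10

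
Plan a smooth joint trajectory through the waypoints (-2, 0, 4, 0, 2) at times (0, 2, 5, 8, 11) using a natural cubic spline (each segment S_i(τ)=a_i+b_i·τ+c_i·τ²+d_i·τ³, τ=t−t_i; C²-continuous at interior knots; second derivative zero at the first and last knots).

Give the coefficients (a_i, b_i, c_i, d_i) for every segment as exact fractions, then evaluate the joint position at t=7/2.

Δ: Δ0=1, Δ1=4/3, Δ2=-4/3, Δ3=2/3
row 1: diag=10, rhs=2; c'=3/10, d'=1/5
row 2: denom=12−3·3/10=111/10; d'=(-16−3·1/5)/(111/10)=-166/111
row 3: denom=12−3·10/37=414/37; d'=(12−3·-166/111)/(414/37)=305/207
back: M3=305/207
back: M2=-166/111−10/37·305/207=-392/207
back: M1=1/5−3/10·-392/207=53/69
M: M0=0, M1=53/69, M2=-392/207, M3=305/207, M4=0
seg 0: a=-2, c=M0/2=0, d=(M1−M0)/(6·2)=53/828, b=Δ0−h0·(2M0+M1)/6=154/207
seg 1: a=0, c=M1/2=53/138, d=(M2−M1)/(6·3)=-551/3726, b=Δ1−h1·(2M1+M2)/6=313/207
seg 2: a=4, c=M2/2=-196/207, d=(M3−M2)/(6·3)=697/3726, b=Δ2−h2·(2M2+M3)/6=-73/414
seg 3: a=0, c=M3/2=305/414, d=(M4−M3)/(6·3)=-305/3726, b=Δ3−h3·(2M3+M4)/6=-167/207
t_q=7/2 → seg 1, τ=3/2; S=0+313/207·τ+53/138·τ²+-551/3726·τ³=969/368

  seg 0: a=-2 b=154/207 c=0 d=53/828
  seg 1: a=0 b=313/207 c=53/138 d=-551/3726
  seg 2: a=4 b=-73/414 c=-196/207 d=697/3726
  seg 3: a=0 b=-167/207 c=305/414 d=-305/3726
S(7/2) = 969/368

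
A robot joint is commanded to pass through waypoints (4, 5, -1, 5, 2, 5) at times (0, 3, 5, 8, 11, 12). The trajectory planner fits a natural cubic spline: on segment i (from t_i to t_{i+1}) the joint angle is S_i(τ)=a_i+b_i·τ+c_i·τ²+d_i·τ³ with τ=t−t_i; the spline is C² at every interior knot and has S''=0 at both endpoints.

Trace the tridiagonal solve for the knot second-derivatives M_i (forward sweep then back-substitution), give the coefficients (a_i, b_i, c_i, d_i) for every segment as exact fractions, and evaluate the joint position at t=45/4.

  seg 0: a=4 b=2297/1272 c=0 d=-1873/11448
  seg 1: a=5 b=-1661/636 c=-1873/1272 d=271/424
  seg 2: a=-1 b=-529/636 c=3005/1272 d=-5413/11448
  seg 3: a=5 b=733/1272 c=-301/159 d=5219/11448
  seg 4: a=2 b=971/636 c=937/424 d=-937/1272
S(45/4) = 68065/27136

Δ: Δ0=1/3, Δ1=-3, Δ2=2, Δ3=-1, Δ4=3
row 1: diag=10, rhs=-20; c'=1/5, d'=-2
row 2: denom=10−2·1/5=48/5; d'=(30−2·-2)/(48/5)=85/24
row 3: denom=12−3·5/16=177/16; d'=(-18−3·85/24)/(177/16)=-458/177
row 4: denom=8−3·16/59=424/59; d'=(24−3·-458/177)/(424/59)=937/212
back: M4=937/212
back: M3=-458/177−16/59·937/212=-602/159
back: M2=85/24−5/16·-602/159=3005/636
back: M1=-2−1/5·3005/636=-1873/636
M: M0=0, M1=-1873/636, M2=3005/636, M3=-602/159, M4=937/212, M5=0
seg 0: a=4, c=M0/2=0, d=(M1−M0)/(6·3)=-1873/11448, b=Δ0−h0·(2M0+M1)/6=2297/1272
seg 1: a=5, c=M1/2=-1873/1272, d=(M2−M1)/(6·2)=271/424, b=Δ1−h1·(2M1+M2)/6=-1661/636
seg 2: a=-1, c=M2/2=3005/1272, d=(M3−M2)/(6·3)=-5413/11448, b=Δ2−h2·(2M2+M3)/6=-529/636
seg 3: a=5, c=M3/2=-301/159, d=(M4−M3)/(6·3)=5219/11448, b=Δ3−h3·(2M3+M4)/6=733/1272
seg 4: a=2, c=M4/2=937/424, d=(M5−M4)/(6·1)=-937/1272, b=Δ4−h4·(2M4+M5)/6=971/636
t_q=45/4 → seg 4, τ=1/4; S=2+971/636·τ+937/424·τ²+-937/1272·τ³=68065/27136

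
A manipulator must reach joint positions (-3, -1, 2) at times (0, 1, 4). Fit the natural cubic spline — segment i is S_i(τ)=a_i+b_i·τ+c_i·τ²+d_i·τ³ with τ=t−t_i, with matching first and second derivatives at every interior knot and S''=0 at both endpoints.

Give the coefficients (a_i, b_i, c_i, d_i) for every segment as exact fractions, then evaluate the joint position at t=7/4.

  seg 0: a=-3 b=17/8 c=0 d=-1/8
  seg 1: a=-1 b=7/4 c=-3/8 d=1/24
S(7/4) = 61/512

Δ: Δ0=2, Δ1=1
row 1: diag=8, rhs=-6; c'=3/8, d'=-3/4
back: M1=-3/4
M: M0=0, M1=-3/4, M2=0
seg 0: a=-3, c=M0/2=0, d=(M1−M0)/(6·1)=-1/8, b=Δ0−h0·(2M0+M1)/6=17/8
seg 1: a=-1, c=M1/2=-3/8, d=(M2−M1)/(6·3)=1/24, b=Δ1−h1·(2M1+M2)/6=7/4
t_q=7/4 → seg 1, τ=3/4; S=-1+7/4·τ+-3/8·τ²+1/24·τ³=61/512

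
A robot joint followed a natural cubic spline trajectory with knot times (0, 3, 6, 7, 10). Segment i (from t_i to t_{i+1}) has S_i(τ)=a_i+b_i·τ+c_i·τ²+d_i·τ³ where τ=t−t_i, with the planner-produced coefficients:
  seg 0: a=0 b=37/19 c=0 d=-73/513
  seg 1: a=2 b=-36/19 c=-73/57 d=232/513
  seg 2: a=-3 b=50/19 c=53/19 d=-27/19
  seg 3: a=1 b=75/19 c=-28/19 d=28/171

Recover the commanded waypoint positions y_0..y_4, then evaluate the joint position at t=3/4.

y_0 = S_0(0) = a_0 = 0
y_1 = S_1(0) = a_1 = 2
y_2 = S_2(0) = a_2 = -3
y_3 = S_3(0) = a_3 = 1
y_4 = S_3(3) = 4
t_q=3/4 is in segment 0 (τ=3/4); S_0(τ)=1703/1216

y_0=0 y_1=2 y_2=-3 y_3=1 y_4=4
S(3/4) = 1703/1216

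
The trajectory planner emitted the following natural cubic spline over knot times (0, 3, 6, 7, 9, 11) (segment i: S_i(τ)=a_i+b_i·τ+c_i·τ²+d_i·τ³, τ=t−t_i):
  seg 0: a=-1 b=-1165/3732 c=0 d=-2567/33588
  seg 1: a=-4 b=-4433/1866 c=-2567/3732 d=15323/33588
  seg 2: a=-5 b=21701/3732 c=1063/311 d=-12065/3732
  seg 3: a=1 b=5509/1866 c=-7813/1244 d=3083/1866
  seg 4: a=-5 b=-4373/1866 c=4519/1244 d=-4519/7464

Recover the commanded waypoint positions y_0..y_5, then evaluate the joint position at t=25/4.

y_0=-1 y_1=-4 y_2=-5 y_3=1 y_4=-5 y_5=0
S(25/4) = -269355/79616

y_0 = S_0(0) = a_0 = -1
y_1 = S_1(0) = a_1 = -4
y_2 = S_2(0) = a_2 = -5
y_3 = S_3(0) = a_3 = 1
y_4 = S_4(0) = a_4 = -5
y_5 = S_4(2) = 0
t_q=25/4 is in segment 2 (τ=1/4); S_2(τ)=-269355/79616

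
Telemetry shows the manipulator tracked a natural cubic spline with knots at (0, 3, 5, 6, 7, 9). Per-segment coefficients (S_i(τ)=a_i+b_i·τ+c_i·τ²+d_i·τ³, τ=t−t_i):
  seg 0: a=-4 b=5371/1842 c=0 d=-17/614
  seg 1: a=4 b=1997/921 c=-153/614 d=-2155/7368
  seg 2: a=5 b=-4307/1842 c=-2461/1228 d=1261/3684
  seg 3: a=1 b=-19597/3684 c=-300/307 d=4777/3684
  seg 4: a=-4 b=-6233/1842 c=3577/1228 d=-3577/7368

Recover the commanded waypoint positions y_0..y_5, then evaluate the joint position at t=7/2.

y_0=-4 y_1=4 y_2=5 y_3=1 y_4=-4 y_5=-3
S(7/2) = 97951/19648

y_0 = S_0(0) = a_0 = -4
y_1 = S_1(0) = a_1 = 4
y_2 = S_2(0) = a_2 = 5
y_3 = S_3(0) = a_3 = 1
y_4 = S_4(0) = a_4 = -4
y_5 = S_4(2) = -3
t_q=7/2 is in segment 1 (τ=1/2); S_1(τ)=97951/19648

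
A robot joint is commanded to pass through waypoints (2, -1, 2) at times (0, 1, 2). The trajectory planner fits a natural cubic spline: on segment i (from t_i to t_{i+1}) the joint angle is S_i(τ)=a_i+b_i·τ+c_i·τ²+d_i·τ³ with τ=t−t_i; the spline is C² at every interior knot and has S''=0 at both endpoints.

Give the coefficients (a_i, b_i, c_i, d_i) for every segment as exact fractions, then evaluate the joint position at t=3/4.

Δ: Δ0=-3, Δ1=3
row 1: diag=4, rhs=36; c'=1/4, d'=9
back: M1=9
M: M0=0, M1=9, M2=0
seg 0: a=2, c=M0/2=0, d=(M1−M0)/(6·1)=3/2, b=Δ0−h0·(2M0+M1)/6=-9/2
seg 1: a=-1, c=M1/2=9/2, d=(M2−M1)/(6·1)=-3/2, b=Δ1−h1·(2M1+M2)/6=0
t_q=3/4 → seg 0, τ=3/4; S=2+-9/2·τ+0·τ²+3/2·τ³=-95/128

  seg 0: a=2 b=-9/2 c=0 d=3/2
  seg 1: a=-1 b=0 c=9/2 d=-3/2
S(3/4) = -95/128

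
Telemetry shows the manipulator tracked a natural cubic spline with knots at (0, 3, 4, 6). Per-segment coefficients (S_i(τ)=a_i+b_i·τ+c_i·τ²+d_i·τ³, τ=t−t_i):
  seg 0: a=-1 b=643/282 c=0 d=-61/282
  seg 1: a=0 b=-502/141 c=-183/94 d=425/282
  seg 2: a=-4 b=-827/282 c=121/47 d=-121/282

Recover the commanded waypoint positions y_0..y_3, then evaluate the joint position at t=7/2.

y_0=-1 y_1=0 y_2=-4 y_3=-3
S(7/2) = -1563/752

y_0 = S_0(0) = a_0 = -1
y_1 = S_1(0) = a_1 = 0
y_2 = S_2(0) = a_2 = -4
y_3 = S_2(2) = -3
t_q=7/2 is in segment 1 (τ=1/2); S_1(τ)=-1563/752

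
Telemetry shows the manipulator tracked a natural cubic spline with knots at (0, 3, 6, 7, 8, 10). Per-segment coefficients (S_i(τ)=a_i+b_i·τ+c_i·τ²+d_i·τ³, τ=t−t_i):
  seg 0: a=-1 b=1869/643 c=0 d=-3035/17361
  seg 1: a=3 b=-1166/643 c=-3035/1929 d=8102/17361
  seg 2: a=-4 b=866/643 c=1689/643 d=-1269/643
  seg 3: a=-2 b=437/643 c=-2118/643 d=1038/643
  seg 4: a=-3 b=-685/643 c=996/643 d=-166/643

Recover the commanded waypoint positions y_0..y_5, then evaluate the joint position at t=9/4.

y_0 = S_0(0) = a_0 = -1
y_1 = S_1(0) = a_1 = 3
y_2 = S_2(0) = a_2 = -4
y_3 = S_3(0) = a_3 = -2
y_4 = S_4(0) = a_4 = -3
y_5 = S_4(2) = -1
t_q=9/4 is in segment 0 (τ=9/4); S_0(τ)=146039/41152

y_0=-1 y_1=3 y_2=-4 y_3=-2 y_4=-3 y_5=-1
S(9/4) = 146039/41152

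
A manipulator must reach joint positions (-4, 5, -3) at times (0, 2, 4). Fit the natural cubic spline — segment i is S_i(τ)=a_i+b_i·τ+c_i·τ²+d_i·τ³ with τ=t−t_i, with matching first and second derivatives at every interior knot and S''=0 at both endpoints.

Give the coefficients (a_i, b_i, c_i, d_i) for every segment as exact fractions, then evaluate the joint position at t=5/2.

  seg 0: a=-4 b=53/8 c=0 d=-17/32
  seg 1: a=5 b=1/4 c=-51/16 d=17/32
S(5/2) = 1125/256

Δ: Δ0=9/2, Δ1=-4
row 1: diag=8, rhs=-51; c'=1/4, d'=-51/8
back: M1=-51/8
M: M0=0, M1=-51/8, M2=0
seg 0: a=-4, c=M0/2=0, d=(M1−M0)/(6·2)=-17/32, b=Δ0−h0·(2M0+M1)/6=53/8
seg 1: a=5, c=M1/2=-51/16, d=(M2−M1)/(6·2)=17/32, b=Δ1−h1·(2M1+M2)/6=1/4
t_q=5/2 → seg 1, τ=1/2; S=5+1/4·τ+-51/16·τ²+17/32·τ³=1125/256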